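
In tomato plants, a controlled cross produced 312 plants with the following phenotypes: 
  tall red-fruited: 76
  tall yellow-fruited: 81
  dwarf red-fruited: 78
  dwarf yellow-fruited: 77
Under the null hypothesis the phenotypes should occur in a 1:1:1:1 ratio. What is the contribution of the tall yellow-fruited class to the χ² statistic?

0.115

Under the 1:1:1:1 hypothesis (Σ ratio = 4, N = 312):
  tall red-fruited: 312 × 1/4 = 78
  tall yellow-fruited: 312 × 1/4 = 78
  dwarf red-fruited: 312 × 1/4 = 78
  dwarf yellow-fruited: 312 × 1/4 = 78
Contribution of tall yellow-fruited: (81 − 78)² / 78 = 0.1154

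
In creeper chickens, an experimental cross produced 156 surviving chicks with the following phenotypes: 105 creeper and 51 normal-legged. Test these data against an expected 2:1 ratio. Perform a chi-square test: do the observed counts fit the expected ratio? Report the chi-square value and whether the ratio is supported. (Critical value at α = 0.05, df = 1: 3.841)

The 2:1 ratio has 3 parts, so with N = 156 the expected counts are:
  creeper: 156 × 2/3 = 104
  normal-legged: 156 × 1/3 = 52
χ² = Σ (O − E)² / E
  creeper: (105 − 104)² / 104 = 0.0096
  normal-legged: (51 − 52)² / 52 = 0.0192
χ² = 0.0096 + 0.0192 = 0.0288 ≈ 0.029
Degrees of freedom = 2 − 1 = 1; critical value at α = 0.05 is 3.841.
Since 0.029 < 3.841, we fail to reject the null hypothesis — the data are consistent with the 2:1 ratio.

0.029; consistent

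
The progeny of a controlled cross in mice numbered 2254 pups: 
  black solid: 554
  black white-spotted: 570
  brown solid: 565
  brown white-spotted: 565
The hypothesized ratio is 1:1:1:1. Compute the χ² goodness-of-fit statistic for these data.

The 1:1:1:1 ratio has 4 parts, so with N = 2254 the expected counts are:
  black solid: 2254 × 1/4 = 563.5
  black white-spotted: 2254 × 1/4 = 563.5
  brown solid: 2254 × 1/4 = 563.5
  brown white-spotted: 2254 × 1/4 = 563.5
χ² = Σ (O − E)² / E
  black solid: (554 − 563.5)² / 563.5 = 0.1602
  black white-spotted: (570 − 563.5)² / 563.5 = 0.0750
  brown solid: (565 − 563.5)² / 563.5 = 0.0040
  brown white-spotted: (565 − 563.5)² / 563.5 = 0.0040
χ² = 0.1602 + 0.0750 + 0.0040 + 0.0040 = 0.2432 ≈ 0.243

0.243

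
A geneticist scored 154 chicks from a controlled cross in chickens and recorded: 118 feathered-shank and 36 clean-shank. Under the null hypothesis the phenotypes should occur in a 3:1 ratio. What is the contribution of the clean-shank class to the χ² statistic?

0.162

The 3:1 ratio has 4 parts, so with N = 154 the expected counts are:
  feathered-shank: 154 × 3/4 = 115.5
  clean-shank: 154 × 1/4 = 38.5
Contribution of clean-shank: (36 − 38.5)² / 38.5 = 0.1623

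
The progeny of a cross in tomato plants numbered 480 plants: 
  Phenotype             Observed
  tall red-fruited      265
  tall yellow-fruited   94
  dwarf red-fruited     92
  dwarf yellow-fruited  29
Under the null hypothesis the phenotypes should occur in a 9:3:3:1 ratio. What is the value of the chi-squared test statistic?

Total ratio parts = 16. Expected numbers out of 480:
  tall red-fruited: 480 × 9/16 = 270
  tall yellow-fruited: 480 × 3/16 = 90
  dwarf red-fruited: 480 × 3/16 = 90
  dwarf yellow-fruited: 480 × 1/16 = 30
χ² = Σ (O − E)² / E
  tall red-fruited: (265 − 270)² / 270 = 0.0926
  tall yellow-fruited: (94 − 90)² / 90 = 0.1778
  dwarf red-fruited: (92 − 90)² / 90 = 0.0444
  dwarf yellow-fruited: (29 − 30)² / 30 = 0.0333
χ² = 0.0926 + 0.1778 + 0.0444 + 0.0333 = 0.3481 ≈ 0.348

0.348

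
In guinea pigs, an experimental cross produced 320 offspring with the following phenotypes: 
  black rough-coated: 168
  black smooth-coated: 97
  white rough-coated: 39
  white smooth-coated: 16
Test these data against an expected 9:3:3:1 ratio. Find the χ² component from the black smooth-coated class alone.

22.817

Total ratio parts = 16. Expected numbers out of 320:
  black rough-coated: 320 × 9/16 = 180
  black smooth-coated: 320 × 3/16 = 60
  white rough-coated: 320 × 3/16 = 60
  white smooth-coated: 320 × 1/16 = 20
Contribution of black smooth-coated: (97 − 60)² / 60 = 22.8167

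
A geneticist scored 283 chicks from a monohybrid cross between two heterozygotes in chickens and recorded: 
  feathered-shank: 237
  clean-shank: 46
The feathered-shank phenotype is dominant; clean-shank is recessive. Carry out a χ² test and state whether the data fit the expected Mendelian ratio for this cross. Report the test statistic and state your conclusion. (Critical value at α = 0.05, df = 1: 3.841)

For a monohybrid cross between heterozygotes with complete dominance, the expected phenotypic ratio is 3:1.
Expected counts for N = 283 under a 3:1 ratio (total parts = 4):
  feathered-shank: 283 × 3/4 = 212.25
  clean-shank: 283 × 1/4 = 70.75
χ² = Σ (O − E)² / E
  feathered-shank: (237 − 212.25)² / 212.25 = 2.8860
  clean-shank: (46 − 70.75)² / 70.75 = 8.6581
χ² = 2.8860 + 8.6581 = 11.5441 ≈ 11.544
Degrees of freedom = 2 − 1 = 1; critical value at α = 0.05 is 3.841.
Since 11.544 > 3.841, we reject the null hypothesis — the data do not fit the 3:1 ratio.

11.544; not consistent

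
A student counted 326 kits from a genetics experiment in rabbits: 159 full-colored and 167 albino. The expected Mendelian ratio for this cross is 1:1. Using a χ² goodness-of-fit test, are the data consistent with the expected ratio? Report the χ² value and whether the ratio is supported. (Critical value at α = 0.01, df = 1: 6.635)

Total ratio parts = 2. Expected numbers out of 326:
  full-colored: 326 × 1/2 = 163
  albino: 326 × 1/2 = 163
χ² = Σ (O − E)² / E
  full-colored: (159 − 163)² / 163 = 0.0982
  albino: (167 − 163)² / 163 = 0.0982
χ² = 0.0982 + 0.0982 = 0.1964 ≈ 0.196
Degrees of freedom = 2 − 1 = 1; critical value at α = 0.01 is 6.635.
Since 0.196 < 6.635, we fail to reject the null hypothesis — the data are consistent with the 1:1 ratio.

0.196; consistent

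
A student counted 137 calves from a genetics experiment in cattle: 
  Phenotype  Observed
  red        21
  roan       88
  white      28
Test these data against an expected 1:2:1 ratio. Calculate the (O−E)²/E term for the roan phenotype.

Under the 1:2:1 hypothesis (Σ ratio = 4, N = 137):
  red: 137 × 1/4 = 34.25
  roan: 137 × 2/4 = 68.5
  white: 137 × 1/4 = 34.25
Contribution of roan: (88 − 68.5)² / 68.5 = 5.5511

5.551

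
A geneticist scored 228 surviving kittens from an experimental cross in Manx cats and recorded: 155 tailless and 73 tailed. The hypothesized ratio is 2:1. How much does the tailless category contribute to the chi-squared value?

0.059

Total ratio parts = 3. Expected numbers out of 228:
  tailless: 228 × 2/3 = 152
  tailed: 228 × 1/3 = 76
Contribution of tailless: (155 − 152)² / 152 = 0.0592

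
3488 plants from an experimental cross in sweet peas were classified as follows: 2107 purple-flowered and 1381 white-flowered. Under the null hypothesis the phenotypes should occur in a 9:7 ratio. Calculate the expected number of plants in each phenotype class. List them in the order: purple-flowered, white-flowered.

1962, 1526

Expected counts for N = 3488 under a 9:7 ratio (total parts = 16):
  purple-flowered: 3488 × 9/16 = 1962
  white-flowered: 3488 × 7/16 = 1526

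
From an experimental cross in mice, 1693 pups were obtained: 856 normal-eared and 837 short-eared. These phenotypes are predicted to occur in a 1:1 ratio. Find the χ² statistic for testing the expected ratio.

0.213

Expected counts for N = 1693 under a 1:1 ratio (total parts = 2):
  normal-eared: 1693 × 1/2 = 846.5
  short-eared: 1693 × 1/2 = 846.5
χ² = Σ (O − E)² / E
  normal-eared: (856 − 846.5)² / 846.5 = 0.1066
  short-eared: (837 − 846.5)² / 846.5 = 0.1066
χ² = 0.1066 + 0.1066 = 0.2132 ≈ 0.213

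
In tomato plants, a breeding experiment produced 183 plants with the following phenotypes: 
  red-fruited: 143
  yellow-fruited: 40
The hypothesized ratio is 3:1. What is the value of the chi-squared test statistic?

Under the 3:1 hypothesis (Σ ratio = 4, N = 183):
  red-fruited: 183 × 3/4 = 137.25
  yellow-fruited: 183 × 1/4 = 45.75
χ² = Σ (O − E)² / E
  red-fruited: (143 − 137.25)² / 137.25 = 0.2409
  yellow-fruited: (40 − 45.75)² / 45.75 = 0.7227
χ² = 0.2409 + 0.7227 = 0.9636 ≈ 0.964

0.964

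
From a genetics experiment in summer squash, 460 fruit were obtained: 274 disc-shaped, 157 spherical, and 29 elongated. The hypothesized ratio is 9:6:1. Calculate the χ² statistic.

Under the 9:6:1 hypothesis (Σ ratio = 16, N = 460):
  disc-shaped: 460 × 9/16 = 258.75
  spherical: 460 × 6/16 = 172.5
  elongated: 460 × 1/16 = 28.75
χ² = Σ (O − E)² / E
  disc-shaped: (274 − 258.75)² / 258.75 = 0.8988
  spherical: (157 − 172.5)² / 172.5 = 1.3928
  elongated: (29 − 28.75)² / 28.75 = 0.0022
χ² = 0.8988 + 1.3928 + 0.0022 = 2.2938 ≈ 2.294

2.294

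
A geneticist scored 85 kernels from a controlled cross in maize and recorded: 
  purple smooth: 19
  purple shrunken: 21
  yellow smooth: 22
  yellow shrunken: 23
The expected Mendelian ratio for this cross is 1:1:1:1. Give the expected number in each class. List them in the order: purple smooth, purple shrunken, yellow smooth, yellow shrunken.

21.25, 21.25, 21.25, 21.25

Expected counts for N = 85 under a 1:1:1:1 ratio (total parts = 4):
  purple smooth: 85 × 1/4 = 21.25
  purple shrunken: 85 × 1/4 = 21.25
  yellow smooth: 85 × 1/4 = 21.25
  yellow shrunken: 85 × 1/4 = 21.25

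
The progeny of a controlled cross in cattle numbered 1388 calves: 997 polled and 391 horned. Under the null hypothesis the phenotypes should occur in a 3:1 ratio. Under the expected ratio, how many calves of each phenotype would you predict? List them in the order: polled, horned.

1041, 347

Under the 3:1 hypothesis (Σ ratio = 4, N = 1388):
  polled: 1388 × 3/4 = 1041
  horned: 1388 × 1/4 = 347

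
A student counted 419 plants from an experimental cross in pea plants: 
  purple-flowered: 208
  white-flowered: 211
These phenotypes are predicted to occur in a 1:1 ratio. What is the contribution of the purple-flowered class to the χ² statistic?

0.011

The 1:1 ratio has 2 parts, so with N = 419 the expected counts are:
  purple-flowered: 419 × 1/2 = 209.5
  white-flowered: 419 × 1/2 = 209.5
Contribution of purple-flowered: (208 − 209.5)² / 209.5 = 0.0107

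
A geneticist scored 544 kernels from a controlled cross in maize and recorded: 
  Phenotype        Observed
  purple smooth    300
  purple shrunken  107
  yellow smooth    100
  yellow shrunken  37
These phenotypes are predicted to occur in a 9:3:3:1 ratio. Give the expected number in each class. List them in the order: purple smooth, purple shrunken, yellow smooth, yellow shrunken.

306, 102, 102, 34

Under the 9:3:3:1 hypothesis (Σ ratio = 16, N = 544):
  purple smooth: 544 × 9/16 = 306
  purple shrunken: 544 × 3/16 = 102
  yellow smooth: 544 × 3/16 = 102
  yellow shrunken: 544 × 1/16 = 34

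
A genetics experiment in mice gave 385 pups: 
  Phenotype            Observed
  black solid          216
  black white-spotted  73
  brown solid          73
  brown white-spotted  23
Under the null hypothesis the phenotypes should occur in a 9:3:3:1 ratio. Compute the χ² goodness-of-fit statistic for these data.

Expected counts for N = 385 under a 9:3:3:1 ratio (total parts = 16):
  black solid: 385 × 9/16 = 216.5625
  black white-spotted: 385 × 3/16 = 72.1875
  brown solid: 385 × 3/16 = 72.1875
  brown white-spotted: 385 × 1/16 = 24.0625
χ² = Σ (O − E)² / E
  black solid: (216 − 216.5625)² / 216.5625 = 0.0015
  black white-spotted: (73 − 72.1875)² / 72.1875 = 0.0091
  brown solid: (73 − 72.1875)² / 72.1875 = 0.0091
  brown white-spotted: (23 − 24.0625)² / 24.0625 = 0.0469
χ² = 0.0015 + 0.0091 + 0.0091 + 0.0469 = 0.0666 ≈ 0.067

0.067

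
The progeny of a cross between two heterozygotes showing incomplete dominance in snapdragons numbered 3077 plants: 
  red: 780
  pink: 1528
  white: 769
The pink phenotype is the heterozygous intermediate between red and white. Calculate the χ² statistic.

0.222

With incomplete dominance, a heterozygote × heterozygote cross gives a 1:2:1 phenotypic ratio.
Expected counts for N = 3077 under a 1:2:1 ratio (total parts = 4):
  red: 3077 × 1/4 = 769.25
  pink: 3077 × 2/4 = 1538.5
  white: 3077 × 1/4 = 769.25
χ² = Σ (O − E)² / E
  red: (780 − 769.25)² / 769.25 = 0.1502
  pink: (1528 − 1538.5)² / 1538.5 = 0.0717
  white: (769 − 769.25)² / 769.25 = 0.0001
χ² = 0.1502 + 0.0717 + 0.0001 = 0.222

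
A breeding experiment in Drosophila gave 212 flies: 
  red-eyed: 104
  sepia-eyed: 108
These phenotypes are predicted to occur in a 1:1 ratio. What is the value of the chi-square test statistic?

0.075

Expected counts for N = 212 under a 1:1 ratio (total parts = 2):
  red-eyed: 212 × 1/2 = 106
  sepia-eyed: 212 × 1/2 = 106
χ² = Σ (O − E)² / E
  red-eyed: (104 − 106)² / 106 = 0.0377
  sepia-eyed: (108 − 106)² / 106 = 0.0377
χ² = 0.0377 + 0.0377 = 0.0754 ≈ 0.075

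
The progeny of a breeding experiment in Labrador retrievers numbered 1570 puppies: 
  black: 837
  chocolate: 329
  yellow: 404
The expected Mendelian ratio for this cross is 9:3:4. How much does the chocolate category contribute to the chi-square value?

The 9:3:4 ratio has 16 parts, so with N = 1570 the expected counts are:
  black: 1570 × 9/16 = 883.125
  chocolate: 1570 × 3/16 = 294.375
  yellow: 1570 × 4/16 = 392.5
Contribution of chocolate: (329 − 294.375)² / 294.375 = 4.0727

4.073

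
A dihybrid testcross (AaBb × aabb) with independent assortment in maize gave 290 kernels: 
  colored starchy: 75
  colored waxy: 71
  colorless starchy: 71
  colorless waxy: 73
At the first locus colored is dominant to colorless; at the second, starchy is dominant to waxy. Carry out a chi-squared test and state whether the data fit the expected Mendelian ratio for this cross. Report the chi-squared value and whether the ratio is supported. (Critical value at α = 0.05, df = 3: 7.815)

0.152; consistent

A dihybrid testcross with independent assortment gives a 1:1:1:1 ratio.
Expected counts for N = 290 under a 1:1:1:1 ratio (total parts = 4):
  colored starchy: 290 × 1/4 = 72.5
  colored waxy: 290 × 1/4 = 72.5
  colorless starchy: 290 × 1/4 = 72.5
  colorless waxy: 290 × 1/4 = 72.5
χ² = Σ (O − E)² / E
  colored starchy: (75 − 72.5)² / 72.5 = 0.0862
  colored waxy: (71 − 72.5)² / 72.5 = 0.0310
  colorless starchy: (71 − 72.5)² / 72.5 = 0.0310
  colorless waxy: (73 − 72.5)² / 72.5 = 0.0034
χ² = 0.0862 + 0.0310 + 0.0310 + 0.0034 = 0.1516 ≈ 0.152
Degrees of freedom = 4 − 1 = 3; critical value at α = 0.05 is 7.815.
Since 0.152 < 7.815, we fail to reject the null hypothesis — the data are consistent with the 1:1:1:1 ratio.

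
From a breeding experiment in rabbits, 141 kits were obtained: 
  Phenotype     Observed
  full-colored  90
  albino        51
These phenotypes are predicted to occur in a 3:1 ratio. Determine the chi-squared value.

9.383

The 3:1 ratio has 4 parts, so with N = 141 the expected counts are:
  full-colored: 141 × 3/4 = 105.75
  albino: 141 × 1/4 = 35.25
χ² = Σ (O − E)² / E
  full-colored: (90 − 105.75)² / 105.75 = 2.3457
  albino: (51 − 35.25)² / 35.25 = 7.0372
χ² = 2.3457 + 7.0372 = 9.3829 ≈ 9.383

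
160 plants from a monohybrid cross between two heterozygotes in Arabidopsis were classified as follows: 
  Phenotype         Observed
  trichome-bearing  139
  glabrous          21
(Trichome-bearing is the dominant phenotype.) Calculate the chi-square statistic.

For a monohybrid cross between heterozygotes with complete dominance, the expected phenotypic ratio is 3:1.
The 3:1 ratio has 4 parts, so with N = 160 the expected counts are:
  trichome-bearing: 160 × 3/4 = 120
  glabrous: 160 × 1/4 = 40
χ² = Σ (O − E)² / E
  trichome-bearing: (139 − 120)² / 120 = 3.0083
  glabrous: (21 − 40)² / 40 = 9.0250
χ² = 3.0083 + 9.0250 = 12.0333 ≈ 12.033

12.033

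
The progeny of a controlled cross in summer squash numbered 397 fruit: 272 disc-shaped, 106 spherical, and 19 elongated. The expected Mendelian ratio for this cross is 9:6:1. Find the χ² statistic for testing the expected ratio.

The 9:6:1 ratio has 16 parts, so with N = 397 the expected counts are:
  disc-shaped: 397 × 9/16 = 223.3125
  spherical: 397 × 6/16 = 148.875
  elongated: 397 × 1/16 = 24.8125
χ² = Σ (O − E)² / E
  disc-shaped: (272 − 223.3125)² / 223.3125 = 10.6150
  spherical: (106 − 148.875)² / 148.875 = 12.3477
  elongated: (19 − 24.8125)² / 24.8125 = 1.3616
χ² = 10.6150 + 12.3477 + 1.3616 = 24.3243 ≈ 24.324

24.324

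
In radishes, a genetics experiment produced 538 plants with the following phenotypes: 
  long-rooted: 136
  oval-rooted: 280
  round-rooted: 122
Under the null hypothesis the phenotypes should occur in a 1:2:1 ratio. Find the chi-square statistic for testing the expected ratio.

1.628

The 1:2:1 ratio has 4 parts, so with N = 538 the expected counts are:
  long-rooted: 538 × 1/4 = 134.5
  oval-rooted: 538 × 2/4 = 269
  round-rooted: 538 × 1/4 = 134.5
χ² = Σ (O − E)² / E
  long-rooted: (136 − 134.5)² / 134.5 = 0.0167
  oval-rooted: (280 − 269)² / 269 = 0.4498
  round-rooted: (122 − 134.5)² / 134.5 = 1.1617
χ² = 0.0167 + 0.4498 + 1.1617 = 1.6282 ≈ 1.628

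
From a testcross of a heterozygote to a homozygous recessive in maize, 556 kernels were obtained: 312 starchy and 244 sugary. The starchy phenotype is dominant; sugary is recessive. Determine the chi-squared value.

8.317

A testcross of a heterozygote (Aa × aa) gives a 1:1 phenotypic ratio.
The 1:1 ratio has 2 parts, so with N = 556 the expected counts are:
  starchy: 556 × 1/2 = 278
  sugary: 556 × 1/2 = 278
χ² = Σ (O − E)² / E
  starchy: (312 − 278)² / 278 = 4.1583
  sugary: (244 − 278)² / 278 = 4.1583
χ² = 4.1583 + 4.1583 = 8.3166 ≈ 8.317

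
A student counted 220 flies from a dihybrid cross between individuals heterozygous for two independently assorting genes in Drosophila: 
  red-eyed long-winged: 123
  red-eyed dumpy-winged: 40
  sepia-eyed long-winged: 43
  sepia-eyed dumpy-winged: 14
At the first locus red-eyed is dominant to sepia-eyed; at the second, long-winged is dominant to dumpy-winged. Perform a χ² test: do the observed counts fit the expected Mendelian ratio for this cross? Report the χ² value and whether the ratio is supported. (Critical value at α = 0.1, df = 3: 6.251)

A dihybrid F₂ with independent assortment and complete dominance at both loci gives a 9:3:3:1 phenotypic ratio.
Under the 9:3:3:1 hypothesis (Σ ratio = 16, N = 220):
  red-eyed long-winged: 220 × 9/16 = 123.75
  red-eyed dumpy-winged: 220 × 3/16 = 41.25
  sepia-eyed long-winged: 220 × 3/16 = 41.25
  sepia-eyed dumpy-winged: 220 × 1/16 = 13.75
χ² = Σ (O − E)² / E
  red-eyed long-winged: (123 − 123.75)² / 123.75 = 0.0045
  red-eyed dumpy-winged: (40 − 41.25)² / 41.25 = 0.0379
  sepia-eyed long-winged: (43 − 41.25)² / 41.25 = 0.0742
  sepia-eyed dumpy-winged: (14 − 13.75)² / 13.75 = 0.0045
χ² = 0.0045 + 0.0379 + 0.0742 + 0.0045 = 0.1211 ≈ 0.121
Degrees of freedom = 4 − 1 = 3; critical value at α = 0.1 is 6.251.
Since 0.121 < 6.251, we fail to reject the null hypothesis — the data are consistent with the 9:3:3:1 ratio.

0.121; consistent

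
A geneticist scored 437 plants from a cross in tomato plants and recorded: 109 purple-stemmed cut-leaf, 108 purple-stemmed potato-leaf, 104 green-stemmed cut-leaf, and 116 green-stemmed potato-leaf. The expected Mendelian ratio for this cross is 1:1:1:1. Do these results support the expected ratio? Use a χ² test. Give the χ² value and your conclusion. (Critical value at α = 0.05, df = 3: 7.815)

0.684; consistent

Expected counts for N = 437 under a 1:1:1:1 ratio (total parts = 4):
  purple-stemmed cut-leaf: 437 × 1/4 = 109.25
  purple-stemmed potato-leaf: 437 × 1/4 = 109.25
  green-stemmed cut-leaf: 437 × 1/4 = 109.25
  green-stemmed potato-leaf: 437 × 1/4 = 109.25
χ² = Σ (O − E)² / E
  purple-stemmed cut-leaf: (109 − 109.25)² / 109.25 = 0.0006
  purple-stemmed potato-leaf: (108 − 109.25)² / 109.25 = 0.0143
  green-stemmed cut-leaf: (104 − 109.25)² / 109.25 = 0.2523
  green-stemmed potato-leaf: (116 − 109.25)² / 109.25 = 0.4170
χ² = 0.0006 + 0.0143 + 0.2523 + 0.4170 = 0.6842 ≈ 0.684
Degrees of freedom = 4 − 1 = 3; critical value at α = 0.05 is 7.815.
Since 0.684 < 7.815, we fail to reject the null hypothesis — the data are consistent with the 1:1:1:1 ratio.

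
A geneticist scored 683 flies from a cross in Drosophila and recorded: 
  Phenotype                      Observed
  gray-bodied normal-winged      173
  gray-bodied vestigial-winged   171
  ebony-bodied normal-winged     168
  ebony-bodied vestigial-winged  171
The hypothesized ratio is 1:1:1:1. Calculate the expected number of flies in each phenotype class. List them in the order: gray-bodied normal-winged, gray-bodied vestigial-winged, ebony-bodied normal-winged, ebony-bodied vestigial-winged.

170.75, 170.75, 170.75, 170.75

Expected counts for N = 683 under a 1:1:1:1 ratio (total parts = 4):
  gray-bodied normal-winged: 683 × 1/4 = 170.75
  gray-bodied vestigial-winged: 683 × 1/4 = 170.75
  ebony-bodied normal-winged: 683 × 1/4 = 170.75
  ebony-bodied vestigial-winged: 683 × 1/4 = 170.75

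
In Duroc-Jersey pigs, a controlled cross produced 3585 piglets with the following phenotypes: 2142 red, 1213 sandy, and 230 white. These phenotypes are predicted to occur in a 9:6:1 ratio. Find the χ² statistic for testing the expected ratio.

Under the 9:6:1 hypothesis (Σ ratio = 16, N = 3585):
  red: 3585 × 9/16 = 2016.5625
  sandy: 3585 × 6/16 = 1344.375
  white: 3585 × 1/16 = 224.0625
χ² = Σ (O − E)² / E
  red: (2142 − 2016.5625)² / 2016.5625 = 7.8027
  sandy: (1213 − 1344.375)² / 1344.375 = 12.8382
  white: (230 − 224.0625)² / 224.0625 = 0.1573
χ² = 7.8027 + 12.8382 + 0.1573 = 20.7982 ≈ 20.798

20.798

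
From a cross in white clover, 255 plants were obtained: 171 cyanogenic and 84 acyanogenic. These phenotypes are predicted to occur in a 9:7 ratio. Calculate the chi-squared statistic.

Total ratio parts = 16. Expected numbers out of 255:
  cyanogenic: 255 × 9/16 = 143.4375
  acyanogenic: 255 × 7/16 = 111.5625
χ² = Σ (O − E)² / E
  cyanogenic: (171 − 143.4375)² / 143.4375 = 5.2963
  acyanogenic: (84 − 111.5625)² / 111.5625 = 6.8096
χ² = 5.2963 + 6.8096 = 12.1059 ≈ 12.106

12.106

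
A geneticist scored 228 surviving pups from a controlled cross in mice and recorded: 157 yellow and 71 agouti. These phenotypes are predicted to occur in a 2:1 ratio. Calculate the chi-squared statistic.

0.493

Expected counts for N = 228 under a 2:1 ratio (total parts = 3):
  yellow: 228 × 2/3 = 152
  agouti: 228 × 1/3 = 76
χ² = Σ (O − E)² / E
  yellow: (157 − 152)² / 152 = 0.1645
  agouti: (71 − 76)² / 76 = 0.3289
χ² = 0.1645 + 0.3289 = 0.4934 ≈ 0.493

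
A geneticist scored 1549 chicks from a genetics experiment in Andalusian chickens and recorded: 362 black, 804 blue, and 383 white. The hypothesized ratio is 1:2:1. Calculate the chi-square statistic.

Under the 1:2:1 hypothesis (Σ ratio = 4, N = 1549):
  black: 1549 × 1/4 = 387.25
  blue: 1549 × 2/4 = 774.5
  white: 1549 × 1/4 = 387.25
χ² = Σ (O − E)² / E
  black: (362 − 387.25)² / 387.25 = 1.6464
  blue: (804 − 774.5)² / 774.5 = 1.1236
  white: (383 − 387.25)² / 387.25 = 0.0466
χ² = 1.6464 + 1.1236 + 0.0466 = 2.8166 ≈ 2.817

2.817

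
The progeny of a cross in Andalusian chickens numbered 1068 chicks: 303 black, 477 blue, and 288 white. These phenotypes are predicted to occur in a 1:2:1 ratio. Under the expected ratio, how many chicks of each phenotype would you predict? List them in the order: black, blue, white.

Total ratio parts = 4. Expected numbers out of 1068:
  black: 1068 × 1/4 = 267
  blue: 1068 × 2/4 = 534
  white: 1068 × 1/4 = 267

267, 534, 267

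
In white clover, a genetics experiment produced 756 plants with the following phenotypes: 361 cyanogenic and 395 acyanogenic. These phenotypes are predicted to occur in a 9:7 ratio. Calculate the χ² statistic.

22.188

The 9:7 ratio has 16 parts, so with N = 756 the expected counts are:
  cyanogenic: 756 × 9/16 = 425.25
  acyanogenic: 756 × 7/16 = 330.75
χ² = Σ (O − E)² / E
  cyanogenic: (361 − 425.25)² / 425.25 = 9.7074
  acyanogenic: (395 − 330.75)² / 330.75 = 12.4809
χ² = 9.7074 + 12.4809 = 22.1883 ≈ 22.188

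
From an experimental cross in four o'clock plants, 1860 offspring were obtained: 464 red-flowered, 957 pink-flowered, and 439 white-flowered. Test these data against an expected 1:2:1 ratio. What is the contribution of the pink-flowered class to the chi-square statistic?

0.784

Under the 1:2:1 hypothesis (Σ ratio = 4, N = 1860):
  red-flowered: 1860 × 1/4 = 465
  pink-flowered: 1860 × 2/4 = 930
  white-flowered: 1860 × 1/4 = 465
Contribution of pink-flowered: (957 − 930)² / 930 = 0.7839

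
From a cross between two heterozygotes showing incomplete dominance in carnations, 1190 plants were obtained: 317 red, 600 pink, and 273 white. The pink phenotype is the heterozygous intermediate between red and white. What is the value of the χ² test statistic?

3.338

With incomplete dominance, a heterozygote × heterozygote cross gives a 1:2:1 phenotypic ratio.
Under the 1:2:1 hypothesis (Σ ratio = 4, N = 1190):
  red: 1190 × 1/4 = 297.5
  pink: 1190 × 2/4 = 595
  white: 1190 × 1/4 = 297.5
χ² = Σ (O − E)² / E
  red: (317 − 297.5)² / 297.5 = 1.2782
  pink: (600 − 595)² / 595 = 0.0420
  white: (273 − 297.5)² / 297.5 = 2.0176
χ² = 1.2782 + 0.0420 + 2.0176 = 3.3378 ≈ 3.338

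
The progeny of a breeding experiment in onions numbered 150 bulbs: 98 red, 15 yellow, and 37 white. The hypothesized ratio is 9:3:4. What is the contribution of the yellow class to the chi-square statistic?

6.125

Total ratio parts = 16. Expected numbers out of 150:
  red: 150 × 9/16 = 84.375
  yellow: 150 × 3/16 = 28.125
  white: 150 × 4/16 = 37.5
Contribution of yellow: (15 − 28.125)² / 28.125 = 6.1250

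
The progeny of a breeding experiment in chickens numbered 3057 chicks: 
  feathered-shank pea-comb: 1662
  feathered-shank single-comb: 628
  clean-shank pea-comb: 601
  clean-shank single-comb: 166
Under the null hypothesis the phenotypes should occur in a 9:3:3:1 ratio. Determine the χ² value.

The 9:3:3:1 ratio has 16 parts, so with N = 3057 the expected counts are:
  feathered-shank pea-comb: 3057 × 9/16 = 1719.5625
  feathered-shank single-comb: 3057 × 3/16 = 573.1875
  clean-shank pea-comb: 3057 × 3/16 = 573.1875
  clean-shank single-comb: 3057 × 1/16 = 191.0625
χ² = Σ (O − E)² / E
  feathered-shank pea-comb: (1662 − 1719.5625)² / 1719.5625 = 1.9269
  feathered-shank single-comb: (628 − 573.1875)² / 573.1875 = 5.2416
  clean-shank pea-comb: (601 − 573.1875)² / 573.1875 = 1.3495
  clean-shank single-comb: (166 − 191.0625)² / 191.0625 = 3.2876
χ² = 1.9269 + 5.2416 + 1.3495 + 3.2876 = 11.8056 ≈ 11.806

11.806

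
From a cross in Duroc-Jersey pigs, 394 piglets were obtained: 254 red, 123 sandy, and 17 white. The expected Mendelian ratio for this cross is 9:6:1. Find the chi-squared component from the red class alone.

4.729

Total ratio parts = 16. Expected numbers out of 394:
  red: 394 × 9/16 = 221.625
  sandy: 394 × 6/16 = 147.75
  white: 394 × 1/16 = 24.625
Contribution of red: (254 − 221.625)² / 221.625 = 4.7293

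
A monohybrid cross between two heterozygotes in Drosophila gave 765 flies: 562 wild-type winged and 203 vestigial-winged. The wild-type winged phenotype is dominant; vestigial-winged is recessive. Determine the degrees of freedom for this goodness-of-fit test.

For a monohybrid cross between heterozygotes with complete dominance, the expected phenotypic ratio is 3:1.
A goodness-of-fit test with 2 phenotype classes has df = 2 − 1 = 1.

1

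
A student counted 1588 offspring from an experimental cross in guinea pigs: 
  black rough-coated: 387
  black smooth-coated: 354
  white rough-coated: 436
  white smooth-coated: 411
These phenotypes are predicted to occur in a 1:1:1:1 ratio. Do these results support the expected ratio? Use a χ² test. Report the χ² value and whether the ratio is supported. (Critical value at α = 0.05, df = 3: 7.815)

Under the 1:1:1:1 hypothesis (Σ ratio = 4, N = 1588):
  black rough-coated: 1588 × 1/4 = 397
  black smooth-coated: 1588 × 1/4 = 397
  white rough-coated: 1588 × 1/4 = 397
  white smooth-coated: 1588 × 1/4 = 397
χ² = Σ (O − E)² / E
  black rough-coated: (387 − 397)² / 397 = 0.2519
  black smooth-coated: (354 − 397)² / 397 = 4.6574
  white rough-coated: (436 − 397)² / 397 = 3.8312
  white smooth-coated: (411 − 397)² / 397 = 0.4937
χ² = 0.2519 + 4.6574 + 3.8312 + 0.4937 = 9.2342 ≈ 9.234
Degrees of freedom = 4 − 1 = 3; critical value at α = 0.05 is 7.815.
Since 9.234 > 7.815, we reject the null hypothesis — the data do not fit the 1:1:1:1 ratio.

9.234; not consistent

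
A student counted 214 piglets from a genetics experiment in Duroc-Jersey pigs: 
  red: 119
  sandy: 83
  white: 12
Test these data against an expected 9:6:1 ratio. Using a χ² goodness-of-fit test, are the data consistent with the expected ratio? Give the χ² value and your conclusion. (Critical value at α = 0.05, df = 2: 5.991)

0.251; consistent

Under the 9:6:1 hypothesis (Σ ratio = 16, N = 214):
  red: 214 × 9/16 = 120.375
  sandy: 214 × 6/16 = 80.25
  white: 214 × 1/16 = 13.375
χ² = Σ (O − E)² / E
  red: (119 − 120.375)² / 120.375 = 0.0157
  sandy: (83 − 80.25)² / 80.25 = 0.0942
  white: (12 − 13.375)² / 13.375 = 0.1414
χ² = 0.0157 + 0.0942 + 0.1414 = 0.2513 ≈ 0.251
Degrees of freedom = 3 − 1 = 2; critical value at α = 0.05 is 5.991.
Since 0.251 < 5.991, we fail to reject the null hypothesis — the data are consistent with the 9:6:1 ratio.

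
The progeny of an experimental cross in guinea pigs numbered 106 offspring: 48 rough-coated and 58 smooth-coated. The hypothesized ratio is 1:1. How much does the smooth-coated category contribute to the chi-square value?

0.472

Expected counts for N = 106 under a 1:1 ratio (total parts = 2):
  rough-coated: 106 × 1/2 = 53
  smooth-coated: 106 × 1/2 = 53
Contribution of smooth-coated: (58 − 53)² / 53 = 0.4717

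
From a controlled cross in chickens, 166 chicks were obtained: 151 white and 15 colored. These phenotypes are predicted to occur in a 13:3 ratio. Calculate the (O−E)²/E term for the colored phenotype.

Under the 13:3 hypothesis (Σ ratio = 16, N = 166):
  white: 166 × 13/16 = 134.875
  colored: 166 × 3/16 = 31.125
Contribution of colored: (15 − 31.125)² / 31.125 = 8.3539

8.354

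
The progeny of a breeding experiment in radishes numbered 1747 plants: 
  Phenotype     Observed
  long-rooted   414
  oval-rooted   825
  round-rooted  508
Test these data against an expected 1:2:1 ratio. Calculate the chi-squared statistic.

15.501

Under the 1:2:1 hypothesis (Σ ratio = 4, N = 1747):
  long-rooted: 1747 × 1/4 = 436.75
  oval-rooted: 1747 × 2/4 = 873.5
  round-rooted: 1747 × 1/4 = 436.75
χ² = Σ (O − E)² / E
  long-rooted: (414 − 436.75)² / 436.75 = 1.1850
  oval-rooted: (825 − 873.5)² / 873.5 = 2.6929
  round-rooted: (508 − 436.75)² / 436.75 = 11.6235
χ² = 1.1850 + 2.6929 + 11.6235 = 15.5014 ≈ 15.501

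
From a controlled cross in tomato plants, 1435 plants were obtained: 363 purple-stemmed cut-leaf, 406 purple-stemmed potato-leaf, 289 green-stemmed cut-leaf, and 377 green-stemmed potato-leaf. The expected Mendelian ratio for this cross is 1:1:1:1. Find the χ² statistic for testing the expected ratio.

The 1:1:1:1 ratio has 4 parts, so with N = 1435 the expected counts are:
  purple-stemmed cut-leaf: 1435 × 1/4 = 358.75
  purple-stemmed potato-leaf: 1435 × 1/4 = 358.75
  green-stemmed cut-leaf: 1435 × 1/4 = 358.75
  green-stemmed potato-leaf: 1435 × 1/4 = 358.75
χ² = Σ (O − E)² / E
  purple-stemmed cut-leaf: (363 − 358.75)² / 358.75 = 0.0503
  purple-stemmed potato-leaf: (406 − 358.75)² / 358.75 = 6.2232
  green-stemmed cut-leaf: (289 − 358.75)² / 358.75 = 13.5611
  green-stemmed potato-leaf: (377 − 358.75)² / 358.75 = 0.9284
χ² = 0.0503 + 6.2232 + 13.5611 + 0.9284 = 20.763

20.763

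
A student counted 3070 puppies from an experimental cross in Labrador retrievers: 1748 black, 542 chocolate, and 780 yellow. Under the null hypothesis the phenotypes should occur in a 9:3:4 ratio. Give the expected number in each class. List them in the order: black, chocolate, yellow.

1726.875, 575.625, 767.5

Total ratio parts = 16. Expected numbers out of 3070:
  black: 3070 × 9/16 = 1726.875
  chocolate: 3070 × 3/16 = 575.625
  yellow: 3070 × 4/16 = 767.5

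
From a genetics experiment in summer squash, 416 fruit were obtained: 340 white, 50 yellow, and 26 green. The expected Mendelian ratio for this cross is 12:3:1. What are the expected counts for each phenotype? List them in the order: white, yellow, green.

312, 78, 26

Total ratio parts = 16. Expected numbers out of 416:
  white: 416 × 12/16 = 312
  yellow: 416 × 3/16 = 78
  green: 416 × 1/16 = 26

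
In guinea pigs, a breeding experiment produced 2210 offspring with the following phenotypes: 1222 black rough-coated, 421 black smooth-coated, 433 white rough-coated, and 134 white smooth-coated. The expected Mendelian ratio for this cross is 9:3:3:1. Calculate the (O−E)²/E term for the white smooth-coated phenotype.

Expected counts for N = 2210 under a 9:3:3:1 ratio (total parts = 16):
  black rough-coated: 2210 × 9/16 = 1243.125
  black smooth-coated: 2210 × 3/16 = 414.375
  white rough-coated: 2210 × 3/16 = 414.375
  white smooth-coated: 2210 × 1/16 = 138.125
Contribution of white smooth-coated: (134 − 138.125)² / 138.125 = 0.1232

0.123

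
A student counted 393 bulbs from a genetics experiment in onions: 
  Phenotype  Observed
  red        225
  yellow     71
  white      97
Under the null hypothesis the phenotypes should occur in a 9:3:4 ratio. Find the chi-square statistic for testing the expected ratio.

0.184

Total ratio parts = 16. Expected numbers out of 393:
  red: 393 × 9/16 = 221.0625
  yellow: 393 × 3/16 = 73.6875
  white: 393 × 4/16 = 98.25
χ² = Σ (O − E)² / E
  red: (225 − 221.0625)² / 221.0625 = 0.0701
  yellow: (71 − 73.6875)² / 73.6875 = 0.0980
  white: (97 − 98.25)² / 98.25 = 0.0159
χ² = 0.0701 + 0.0980 + 0.0159 = 0.184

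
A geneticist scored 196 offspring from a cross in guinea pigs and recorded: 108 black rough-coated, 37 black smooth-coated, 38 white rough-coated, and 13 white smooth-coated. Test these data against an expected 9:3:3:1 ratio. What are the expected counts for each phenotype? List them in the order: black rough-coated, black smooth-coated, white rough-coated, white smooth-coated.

110.25, 36.75, 36.75, 12.25

Under the 9:3:3:1 hypothesis (Σ ratio = 16, N = 196):
  black rough-coated: 196 × 9/16 = 110.25
  black smooth-coated: 196 × 3/16 = 36.75
  white rough-coated: 196 × 3/16 = 36.75
  white smooth-coated: 196 × 1/16 = 12.25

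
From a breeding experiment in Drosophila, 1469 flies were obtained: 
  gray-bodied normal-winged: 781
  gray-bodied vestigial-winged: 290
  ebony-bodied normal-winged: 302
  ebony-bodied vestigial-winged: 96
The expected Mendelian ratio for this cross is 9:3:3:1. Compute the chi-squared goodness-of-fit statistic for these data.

Total ratio parts = 16. Expected numbers out of 1469:
  gray-bodied normal-winged: 1469 × 9/16 = 826.3125
  gray-bodied vestigial-winged: 1469 × 3/16 = 275.4375
  ebony-bodied normal-winged: 1469 × 3/16 = 275.4375
  ebony-bodied vestigial-winged: 1469 × 1/16 = 91.8125
χ² = Σ (O − E)² / E
  gray-bodied normal-winged: (781 − 826.3125)² / 826.3125 = 2.4848
  gray-bodied vestigial-winged: (290 − 275.4375)² / 275.4375 = 0.7699
  ebony-bodied normal-winged: (302 − 275.4375)² / 275.4375 = 2.5616
  ebony-bodied vestigial-winged: (96 − 91.8125)² / 91.8125 = 0.1910
χ² = 2.4848 + 0.7699 + 2.5616 + 0.1910 = 6.0073 ≈ 6.007

6.007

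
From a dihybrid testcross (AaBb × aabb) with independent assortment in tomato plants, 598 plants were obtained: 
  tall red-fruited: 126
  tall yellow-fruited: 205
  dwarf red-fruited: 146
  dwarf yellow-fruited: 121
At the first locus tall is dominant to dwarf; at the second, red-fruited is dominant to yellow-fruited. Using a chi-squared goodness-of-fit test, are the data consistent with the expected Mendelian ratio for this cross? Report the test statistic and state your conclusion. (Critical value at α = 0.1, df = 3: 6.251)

29.813; not consistent

A dihybrid testcross with independent assortment gives a 1:1:1:1 ratio.
Under the 1:1:1:1 hypothesis (Σ ratio = 4, N = 598):
  tall red-fruited: 598 × 1/4 = 149.5
  tall yellow-fruited: 598 × 1/4 = 149.5
  dwarf red-fruited: 598 × 1/4 = 149.5
  dwarf yellow-fruited: 598 × 1/4 = 149.5
χ² = Σ (O − E)² / E
  tall red-fruited: (126 − 149.5)² / 149.5 = 3.6940
  tall yellow-fruited: (205 − 149.5)² / 149.5 = 20.6037
  dwarf red-fruited: (146 − 149.5)² / 149.5 = 0.0819
  dwarf yellow-fruited: (121 − 149.5)² / 149.5 = 5.4331
χ² = 3.6940 + 20.6037 + 0.0819 + 5.4331 = 29.8127 ≈ 29.813
Degrees of freedom = 4 − 1 = 3; critical value at α = 0.1 is 6.251.
Since 29.813 > 6.251, we reject the null hypothesis — the data do not fit the 1:1:1:1 ratio.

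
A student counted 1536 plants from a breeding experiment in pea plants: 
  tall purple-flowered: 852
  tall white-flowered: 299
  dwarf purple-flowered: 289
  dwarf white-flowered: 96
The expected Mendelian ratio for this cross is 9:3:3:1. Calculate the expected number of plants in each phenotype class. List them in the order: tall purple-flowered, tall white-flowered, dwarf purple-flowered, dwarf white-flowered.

Expected counts for N = 1536 under a 9:3:3:1 ratio (total parts = 16):
  tall purple-flowered: 1536 × 9/16 = 864
  tall white-flowered: 1536 × 3/16 = 288
  dwarf purple-flowered: 1536 × 3/16 = 288
  dwarf white-flowered: 1536 × 1/16 = 96

864, 288, 288, 96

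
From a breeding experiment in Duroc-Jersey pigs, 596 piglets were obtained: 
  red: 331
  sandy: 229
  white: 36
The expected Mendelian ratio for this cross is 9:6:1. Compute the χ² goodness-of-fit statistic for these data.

0.231

Expected counts for N = 596 under a 9:6:1 ratio (total parts = 16):
  red: 596 × 9/16 = 335.25
  sandy: 596 × 6/16 = 223.5
  white: 596 × 1/16 = 37.25
χ² = Σ (O − E)² / E
  red: (331 − 335.25)² / 335.25 = 0.0539
  sandy: (229 − 223.5)² / 223.5 = 0.1353
  white: (36 − 37.25)² / 37.25 = 0.0419
χ² = 0.0539 + 0.1353 + 0.0419 = 0.2311 ≈ 0.231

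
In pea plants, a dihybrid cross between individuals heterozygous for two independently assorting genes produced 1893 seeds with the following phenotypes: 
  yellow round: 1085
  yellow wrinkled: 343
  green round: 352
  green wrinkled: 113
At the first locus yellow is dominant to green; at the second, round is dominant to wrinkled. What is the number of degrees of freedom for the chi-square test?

A dihybrid F₂ with independent assortment and complete dominance at both loci gives a 9:3:3:1 phenotypic ratio.
A goodness-of-fit test with 4 phenotype classes has df = 4 − 1 = 3.

3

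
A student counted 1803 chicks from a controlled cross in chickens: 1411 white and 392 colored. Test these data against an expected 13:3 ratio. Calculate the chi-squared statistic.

Total ratio parts = 16. Expected numbers out of 1803:
  white: 1803 × 13/16 = 1464.9375
  colored: 1803 × 3/16 = 338.0625
χ² = Σ (O − E)² / E
  white: (1411 − 1464.9375)² / 1464.9375 = 1.9859
  colored: (392 − 338.0625)² / 338.0625 = 8.6057
χ² = 1.9859 + 8.6057 = 10.5916 ≈ 10.592

10.592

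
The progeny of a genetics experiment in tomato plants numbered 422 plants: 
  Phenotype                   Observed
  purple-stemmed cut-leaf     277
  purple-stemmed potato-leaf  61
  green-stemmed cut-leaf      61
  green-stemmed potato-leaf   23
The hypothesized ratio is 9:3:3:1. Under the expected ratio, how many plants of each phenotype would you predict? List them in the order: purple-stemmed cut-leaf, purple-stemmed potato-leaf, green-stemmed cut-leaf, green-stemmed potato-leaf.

Total ratio parts = 16. Expected numbers out of 422:
  purple-stemmed cut-leaf: 422 × 9/16 = 237.375
  purple-stemmed potato-leaf: 422 × 3/16 = 79.125
  green-stemmed cut-leaf: 422 × 3/16 = 79.125
  green-stemmed potato-leaf: 422 × 1/16 = 26.375

237.375, 79.125, 79.125, 26.375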